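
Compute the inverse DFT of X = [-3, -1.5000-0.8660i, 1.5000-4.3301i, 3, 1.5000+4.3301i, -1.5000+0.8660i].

x[n] = (1/6) Σ(k=0 to 5) X[k] · e^(2πikn/6)

Computing each x[n]:
x[0] = 0
x[1] = 0
x[2] = -1
x[3] = 0
x[4] = 1
x[5] = -3

x = [0, 0, -1, 0, 1, -3]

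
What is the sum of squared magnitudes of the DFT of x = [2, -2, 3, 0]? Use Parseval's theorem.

Parseval: Σ|x[n]|² = (1/N)Σ|X[k]|², so Σ|X[k]|² = N·Σ|x[n]|² = 4·17.0000

Σ|X[k]|² = N·Σ|x[n]|² = 4·17.0000 = 68.0000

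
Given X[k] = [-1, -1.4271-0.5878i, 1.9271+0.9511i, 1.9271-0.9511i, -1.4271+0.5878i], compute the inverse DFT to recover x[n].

x[n] = (1/5) Σ(k=0 to 4) X[k] · e^(2πikn/5)

Computing each x[n]:
x[0] = 0
x[1] = -1
x[2] = 1
x[3] = 0
x[4] = -1

x = [0, -1, 1, 0, -1]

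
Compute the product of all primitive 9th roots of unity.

The primitive 9th roots of unity are ω_9^k for k coprime to 9: k ∈ {1, 2, 4, 5, 7, 8}
Their product equals the constant term of the cyclotomic polynomial Φ_9(x) up to sign.
For n ≥ 3, the product of all primitive nth roots of unity is 1. (For n=1 it is 1; for n=2 it is -1.)

1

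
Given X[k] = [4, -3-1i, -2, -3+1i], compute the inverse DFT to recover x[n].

x[n] = (1/4) Σ(k=0 to 3) X[k] · e^(2πikn/4)

Computing each x[n]:
x[0] = -1
x[1] = 2
x[2] = 2
x[3] = 1

x = [-1, 2, 2, 1]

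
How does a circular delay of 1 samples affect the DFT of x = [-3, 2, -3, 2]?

Time shift by 1: X_shifted[k] = ω_4^(1k) · X[k]
Shifted x = [2, -3, 2, -3]

DFT(x[n-1]) = [-2, 0, 10, 0]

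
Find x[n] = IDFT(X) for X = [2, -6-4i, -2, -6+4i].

x[n] = (1/4) Σ(k=0 to 3) X[k] · e^(2πikn/4)

Computing each x[n]:
x[0] = -3
x[1] = 3
x[2] = 3
x[3] = -1

x = [-3, 3, 3, -1]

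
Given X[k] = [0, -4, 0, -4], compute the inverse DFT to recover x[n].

x[n] = (1/4) Σ(k=0 to 3) X[k] · e^(2πikn/4)

Computing each x[n]:
x[0] = -2
x[1] = 0
x[2] = 2
x[3] = 0

x = [-2, 0, 2, 0]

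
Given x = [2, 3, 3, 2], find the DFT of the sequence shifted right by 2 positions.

Time shift by 2: X_shifted[k] = ω_4^(2k) · X[k]
Shifted x = [3, 2, 2, 3]

DFT(x[n-2]) = [10, 1+1i, 0, 1-1i]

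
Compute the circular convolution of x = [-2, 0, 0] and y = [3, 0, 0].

(x ⊛ y)[n] = Σ(m=0 to 2) x[m] · y[(n-m) mod 3]

Computing each output sample:
(x ⊛ y)[0] = -6
(x ⊛ y)[1] = 0
(x ⊛ y)[2] = 0

x ⊛ y = [-6, 0, 0]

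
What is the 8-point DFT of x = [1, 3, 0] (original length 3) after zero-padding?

Original 3-point DFT: [4, -0.5000-2.5981i, -0.5000+2.5981i]
Zero-padded 8-point DFT provides frequency interpolation.

DFT_8([x, 0, ...]) = [4, 3.1213-2.1213i, 1-3i, -1.1213-2.1213i, -2, -1.1213+2.1213i, 1+3i, 3.1213+2.1213i]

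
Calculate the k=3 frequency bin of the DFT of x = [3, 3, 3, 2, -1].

X[3] = Σ(n=0 to 4) x[n] · ω_5^(3n) where ω_5 = e^(-2πi/5)
= (3)·ω_5^0 + (3)·ω_5^3 + (3)·ω_5^6 + (2)·ω_5^9 + (-1)·ω_5^12

X[3] = 2.9271+1.4001i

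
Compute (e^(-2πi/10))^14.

Since ω_10^10 = 1, powers reduce modulo 10.
14 mod 10 = 4
So ω_10^14 = ω_10^4 = e^(-2πi·4/10)

ω_10^14 = ω_10^4 = -0.8090-0.5878i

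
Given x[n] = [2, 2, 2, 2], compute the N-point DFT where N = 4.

X[k] = Σ(n=0 to 3) x[n] · ω_4^(nk)
where ω_4 = e^(-2πi/4)

Computing each X[k]:
X[0] = 8
X[1] = 0
X[2] = 0
X[3] = 0

X = [8, 0, 0, 0]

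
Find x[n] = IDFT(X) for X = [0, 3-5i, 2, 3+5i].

x[n] = (1/4) Σ(k=0 to 3) X[k] · e^(2πikn/4)

Computing each x[n]:
x[0] = 2
x[1] = 2
x[2] = -1
x[3] = -3

x = [2, 2, -1, -3]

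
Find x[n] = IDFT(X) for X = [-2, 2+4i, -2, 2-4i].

x[n] = (1/4) Σ(k=0 to 3) X[k] · e^(2πikn/4)

Computing each x[n]:
x[0] = 0
x[1] = -2
x[2] = -2
x[3] = 2

x = [0, -2, -2, 2]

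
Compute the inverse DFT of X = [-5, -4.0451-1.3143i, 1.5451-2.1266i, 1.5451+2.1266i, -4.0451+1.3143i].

x[n] = (1/5) Σ(k=0 to 4) X[k] · e^(2πikn/5)

Computing each x[n]:
x[0] = -2
x[1] = -1
x[2] = 0
x[3] = 1
x[4] = -3

x = [-2, -1, 0, 1, -3]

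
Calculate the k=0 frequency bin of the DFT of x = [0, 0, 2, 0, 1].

X[0] = Σ(n=0 to 4) x[n] · ω_5^0 = Σ x[n]
= (0) + (0) + (2) + (0) + (1)

X[0] = 3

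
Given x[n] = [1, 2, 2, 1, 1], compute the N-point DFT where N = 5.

X[k] = Σ(n=0 to 4) x[n] · ω_5^(nk)
where ω_5 = e^(-2πi/5)

Computing each X[k]:
X[0] = 7
X[1] = -0.5000-1.5388i
X[2] = -0.5000+0.3633i
X[3] = -0.5000-0.3633i
X[4] = -0.5000+1.5388i

X = [7, -0.5000-1.5388i, -0.5000+0.3633i, -0.5000-0.3633i, -0.5000+1.5388i]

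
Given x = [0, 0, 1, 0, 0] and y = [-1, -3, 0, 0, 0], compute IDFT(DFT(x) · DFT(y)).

(x ⊛ y)[n] = Σ(m=0 to 4) x[m] · y[(n-m) mod 5]

Computing each output sample:
(x ⊛ y)[0] = 0
(x ⊛ y)[1] = 0
(x ⊛ y)[2] = -1
(x ⊛ y)[3] = -3
(x ⊛ y)[4] = 0

x ⊛ y = [0, 0, -1, -3, 0]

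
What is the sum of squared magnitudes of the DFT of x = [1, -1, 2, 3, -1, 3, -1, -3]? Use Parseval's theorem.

Parseval: Σ|x[n]|² = (1/N)Σ|X[k]|², so Σ|X[k]|² = N·Σ|x[n]|² = 8·35.0000

Σ|X[k]|² = N·Σ|x[n]|² = 8·35.0000 = 280.0000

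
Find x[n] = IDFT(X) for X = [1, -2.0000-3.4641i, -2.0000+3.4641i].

x[n] = (1/3) Σ(k=0 to 2) X[k] · e^(2πikn/3)

Computing each x[n]:
x[0] = -1
x[1] = 3
x[2] = -1

x = [-1, 3, -1]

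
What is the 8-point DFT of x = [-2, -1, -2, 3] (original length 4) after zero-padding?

Original 4-point DFT: [-2, 4i, -6, -4i]
Zero-padded 8-point DFT provides frequency interpolation.

DFT_8([x, 0, ...]) = [-2, -4.8284+0.5858i, 4i, 0.8284-3.4142i, -6, 0.8284+3.4142i, -4i, -4.8284-0.5858i]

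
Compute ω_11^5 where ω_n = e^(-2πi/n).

ω_11^5 = e^(-2πi·5/11)
= cos(-2π·5/11) + i·sin(-2π·5/11)
= cos(-10π/11) + i·sin(-10π/11)

ω_11^5 = cos(-10π/11) + i·sin(-10π/11) = -0.9595-0.2817i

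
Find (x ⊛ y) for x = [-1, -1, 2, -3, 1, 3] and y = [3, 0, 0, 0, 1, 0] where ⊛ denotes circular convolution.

(x ⊛ y)[n] = Σ(m=0 to 5) x[m] · y[(n-m) mod 6]

Computing each output sample:
(x ⊛ y)[0] = -1
(x ⊛ y)[1] = -6
(x ⊛ y)[2] = 7
(x ⊛ y)[3] = -6
(x ⊛ y)[4] = 2
(x ⊛ y)[5] = 8

x ⊛ y = [-1, -6, 7, -6, 2, 8]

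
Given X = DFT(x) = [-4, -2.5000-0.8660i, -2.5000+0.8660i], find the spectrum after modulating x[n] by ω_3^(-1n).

Modulation property: DFT(ω_3^(-1n)·x[n]) = X[(k-1) mod 3], so circularly shift X by 1 positions.

X[k-1] = [-2.5000+0.8660i, -4, -2.5000-0.8660i]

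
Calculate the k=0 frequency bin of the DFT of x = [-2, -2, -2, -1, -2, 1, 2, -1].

X[0] = Σ(n=0 to 7) x[n] · ω_8^0 = Σ x[n]
= (-2) + (-2) + (-2) + (-1) + (-2) + (1) + (2) + (-1)

X[0] = -7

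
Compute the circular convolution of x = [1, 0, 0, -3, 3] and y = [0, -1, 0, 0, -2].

(x ⊛ y)[n] = Σ(m=0 to 4) x[m] · y[(n-m) mod 5]

Computing each output sample:
(x ⊛ y)[0] = -3
(x ⊛ y)[1] = -1
(x ⊛ y)[2] = 6
(x ⊛ y)[3] = -6
(x ⊛ y)[4] = 1

x ⊛ y = [-3, -1, 6, -6, 1]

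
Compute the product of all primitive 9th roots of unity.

The primitive 9th roots of unity are ω_9^k for k coprime to 9: k ∈ {1, 2, 4, 5, 7, 8}
Their product equals the constant term of the cyclotomic polynomial Φ_9(x) up to sign.
For n ≥ 3, the product of all primitive nth roots of unity is 1. (For n=1 it is 1; for n=2 it is -1.)

1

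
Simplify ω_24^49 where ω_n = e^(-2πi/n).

Since ω_24^24 = 1, powers reduce modulo 24.
49 mod 24 = 1
So ω_24^49 = ω_24^1 = e^(-2πi·1/24)

ω_24^49 = ω_24^1 = 0.9659-0.2588i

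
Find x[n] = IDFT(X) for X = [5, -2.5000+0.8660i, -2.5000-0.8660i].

x[n] = (1/3) Σ(k=0 to 2) X[k] · e^(2πikn/3)

Computing each x[n]:
x[0] = 0
x[1] = 2
x[2] = 3

x = [0, 2, 3]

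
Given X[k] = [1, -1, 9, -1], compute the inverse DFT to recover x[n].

x[n] = (1/4) Σ(k=0 to 3) X[k] · e^(2πikn/4)

Computing each x[n]:
x[0] = 2
x[1] = -2
x[2] = 3
x[3] = -2

x = [2, -2, 3, -2]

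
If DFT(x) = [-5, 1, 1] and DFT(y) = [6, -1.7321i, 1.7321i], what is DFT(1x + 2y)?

By linearity: DFT(1x + 2y) = 1·DFT(x) + 2·DFT(y)
= 1·[-5, 1, 1] + 2·[6, -1.7321i, 1.7321i]

Computing element-wise:
Z[0] = 1·(-5) + 2·(6) = 7
Z[1] = 1·(1) + 2·(-1.7321i) = 1.0000-3.4642i
Z[2] = 1·(1) + 2·(1.7321i) = 1.0000+3.4642i

DFT(1x + 2y) = 1·X + 2·Y = [7, 1.0000-3.4642i, 1.0000+3.4642i]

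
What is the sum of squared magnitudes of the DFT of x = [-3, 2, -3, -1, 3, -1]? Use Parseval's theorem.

Parseval: Σ|x[n]|² = (1/N)Σ|X[k]|², so Σ|X[k]|² = N·Σ|x[n]|² = 6·33.0000

Σ|X[k]|² = N·Σ|x[n]|² = 6·33.0000 = 198.0000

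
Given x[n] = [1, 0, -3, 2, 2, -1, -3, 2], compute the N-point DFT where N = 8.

X[k] = Σ(n=0 to 7) x[n] · ω_8^(nk)
where ω_8 = e^(-2πi/8)

Computing each X[k]:
X[0] = 0
X[1] = -0.2929-0.7071i
X[2] = 9+5i
X[3] = -1.7071-0.7071i
X[4] = -6
X[5] = -1.7071+0.7071i
X[6] = 9-5i
X[7] = -0.2929+0.7071i

X = [0, -0.2929-0.7071i, 9+5i, -1.7071-0.7071i, -6, -1.7071+0.7071i, 9-5i, -0.2929+0.7071i]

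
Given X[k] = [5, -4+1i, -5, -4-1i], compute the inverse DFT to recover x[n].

x[n] = (1/4) Σ(k=0 to 3) X[k] · e^(2πikn/4)

Computing each x[n]:
x[0] = -2
x[1] = 2
x[2] = 2
x[3] = 3

x = [-2, 2, 2, 3]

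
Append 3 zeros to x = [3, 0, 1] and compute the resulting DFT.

Original 3-point DFT: [4, 2.5000+0.8660i, 2.5000-0.8660i]
Zero-padded 6-point DFT provides frequency interpolation.

DFT_6([x, 0, ...]) = [4, 2.5000-0.8660i, 2.5000+0.8660i, 4, 2.5000-0.8660i, 2.5000+0.8660i]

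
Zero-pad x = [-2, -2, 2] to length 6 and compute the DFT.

Original 3-point DFT: [-2, -2.0000+3.4641i, -2.0000-3.4641i]
Zero-padded 6-point DFT provides frequency interpolation.

DFT_6([x, 0, ...]) = [-2, -4, -2.0000+3.4641i, 2, -2.0000-3.4641i, -4]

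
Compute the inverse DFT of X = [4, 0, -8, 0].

x[n] = (1/4) Σ(k=0 to 3) X[k] · e^(2πikn/4)

Computing each x[n]:
x[0] = -1
x[1] = 3
x[2] = -1
x[3] = 3

x = [-1, 3, -1, 3]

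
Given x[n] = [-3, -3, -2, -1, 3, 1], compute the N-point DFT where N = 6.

X[k] = Σ(n=0 to 5) x[n] · ω_6^(nk)
where ω_6 = e^(-2πi/6)

Computing each X[k]:
X[0] = -5
X[1] = -3.5000+7.7942i
X[2] = -3.5000-0.8660i
X[3] = 1
X[4] = -3.5000+0.8660i
X[5] = -3.5000-7.7942i

X = [-5, -3.5000+7.7942i, -3.5000-0.8660i, 1, -3.5000+0.8660i, -3.5000-7.7942i]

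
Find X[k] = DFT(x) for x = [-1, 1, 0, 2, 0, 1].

X[k] = Σ(n=0 to 5) x[n] · ω_6^(nk)
where ω_6 = e^(-2πi/6)

Computing each X[k]:
X[0] = 3
X[1] = -2
X[2] = 0
X[3] = -5
X[4] = 0
X[5] = -2

X = [3, -2, 0, -5, 0, -2]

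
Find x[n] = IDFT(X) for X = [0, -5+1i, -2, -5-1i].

x[n] = (1/4) Σ(k=0 to 3) X[k] · e^(2πikn/4)

Computing each x[n]:
x[0] = -3
x[1] = 0
x[2] = 2
x[3] = 1

x = [-3, 0, 2, 1]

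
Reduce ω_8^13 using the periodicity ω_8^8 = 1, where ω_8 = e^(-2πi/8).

Since ω_8^8 = 1, powers reduce modulo 8.
13 mod 8 = 5
So ω_8^13 = ω_8^5 = e^(-2πi·5/8)

ω_8^13 = ω_8^5 = -0.7071+0.7071i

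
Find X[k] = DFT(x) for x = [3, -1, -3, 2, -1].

X[k] = Σ(n=0 to 4) x[n] · ω_5^(nk)
where ω_5 = e^(-2πi/5)

Computing each X[k]:
X[0] = 0
X[1] = 3.1910+2.9389i
X[2] = 4.3090-4.7553i
X[3] = 4.3090+4.7553i
X[4] = 3.1910-2.9389i

X = [0, 3.1910+2.9389i, 4.3090-4.7553i, 4.3090+4.7553i, 3.1910-2.9389i]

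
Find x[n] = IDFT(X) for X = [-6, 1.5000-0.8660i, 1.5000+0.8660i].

x[n] = (1/3) Σ(k=0 to 2) X[k] · e^(2πikn/3)

Computing each x[n]:
x[0] = -1
x[1] = -2
x[2] = -3

x = [-1, -2, -3]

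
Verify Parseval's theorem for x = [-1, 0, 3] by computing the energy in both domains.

Time domain:
Σ|x[n]|² = |-1|² + |0|² + |3|² = 10.0000

Frequency domain:
(1/3)Σ|X[k]|² = (1/3)(|2|² + |-2.5000+2.5981i|² + |-2.5000-2.5981i|²) = (1/3)·30.0000 = 10.0000

Both sides agree, confirming Parseval's theorem.

Σ|x[n]|² = (1/N)Σ|X[k]|² = 10.0000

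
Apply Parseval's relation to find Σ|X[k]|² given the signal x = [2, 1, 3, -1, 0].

Parseval: Σ|x[n]|² = (1/N)Σ|X[k]|², so Σ|X[k]|² = N·Σ|x[n]|² = 5·15.0000

Σ|X[k]|² = N·Σ|x[n]|² = 5·15.0000 = 75.0000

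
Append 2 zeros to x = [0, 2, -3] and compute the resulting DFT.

Original 3-point DFT: [-1, 0.5000-4.3301i, 0.5000+4.3301i]
Zero-padded 5-point DFT provides frequency interpolation.

DFT_5([x, 0, ...]) = [-1, 3.0451-0.1388i, -2.5451-4.0287i, -2.5451+4.0287i, 3.0451+0.1388i]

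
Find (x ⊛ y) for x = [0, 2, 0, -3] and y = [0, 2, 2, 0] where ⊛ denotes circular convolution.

(x ⊛ y)[n] = Σ(m=0 to 3) x[m] · y[(n-m) mod 4]

Computing each output sample:
(x ⊛ y)[0] = -6
(x ⊛ y)[1] = -6
(x ⊛ y)[2] = 4
(x ⊛ y)[3] = 4

x ⊛ y = [-6, -6, 4, 4]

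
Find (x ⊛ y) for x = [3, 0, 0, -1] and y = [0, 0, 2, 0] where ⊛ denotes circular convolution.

(x ⊛ y)[n] = Σ(m=0 to 3) x[m] · y[(n-m) mod 4]

Computing each output sample:
(x ⊛ y)[0] = 0
(x ⊛ y)[1] = -2
(x ⊛ y)[2] = 6
(x ⊛ y)[3] = 0

x ⊛ y = [0, -2, 6, 0]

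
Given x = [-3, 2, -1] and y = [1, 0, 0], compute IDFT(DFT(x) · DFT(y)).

(x ⊛ y)[n] = Σ(m=0 to 2) x[m] · y[(n-m) mod 3]

Computing each output sample:
(x ⊛ y)[0] = -3
(x ⊛ y)[1] = 2
(x ⊛ y)[2] = -1

x ⊛ y = [-3, 2, -1]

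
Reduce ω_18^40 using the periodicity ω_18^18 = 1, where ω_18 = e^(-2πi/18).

Since ω_18^18 = 1, powers reduce modulo 18.
40 mod 18 = 4
So ω_18^40 = ω_18^4 = e^(-2πi·4/18)

ω_18^40 = ω_18^4 = 0.1736-0.9848i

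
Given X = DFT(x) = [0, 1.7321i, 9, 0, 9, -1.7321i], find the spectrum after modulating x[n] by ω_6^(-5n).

Modulation property: DFT(ω_6^(-5n)·x[n]) = X[(k-5) mod 6], so circularly shift X by 5 positions.

X[k-5] = [1.7321i, 9, 0, 9, -1.7321i, 0]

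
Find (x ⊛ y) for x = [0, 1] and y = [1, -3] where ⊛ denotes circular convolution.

(x ⊛ y)[n] = Σ(m=0 to 1) x[m] · y[(n-m) mod 2]

Computing each output sample:
(x ⊛ y)[0] = -3
(x ⊛ y)[1] = 1

x ⊛ y = [-3, 1]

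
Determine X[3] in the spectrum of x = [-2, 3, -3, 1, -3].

X[3] = Σ(n=0 to 4) x[n] · ω_5^(3n) where ω_5 = e^(-2πi/5)
= (-2)·ω_5^0 + (3)·ω_5^3 + (-3)·ω_5^6 + (1)·ω_5^9 + (-3)·ω_5^12

X[3] = -2.6180+7.3309i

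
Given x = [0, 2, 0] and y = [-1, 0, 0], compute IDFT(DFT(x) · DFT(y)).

(x ⊛ y)[n] = Σ(m=0 to 2) x[m] · y[(n-m) mod 3]

Computing each output sample:
(x ⊛ y)[0] = 0
(x ⊛ y)[1] = -2
(x ⊛ y)[2] = 0

x ⊛ y = [0, -2, 0]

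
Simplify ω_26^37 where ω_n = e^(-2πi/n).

Since ω_26^26 = 1, powers reduce modulo 26.
37 mod 26 = 11
So ω_26^37 = ω_26^11 = e^(-2πi·11/26)

ω_26^37 = ω_26^11 = -0.8855-0.4647i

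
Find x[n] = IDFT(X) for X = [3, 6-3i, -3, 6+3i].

x[n] = (1/4) Σ(k=0 to 3) X[k] · e^(2πikn/4)

Computing each x[n]:
x[0] = 3
x[1] = 3
x[2] = -3
x[3] = 0

x = [3, 3, -3, 0]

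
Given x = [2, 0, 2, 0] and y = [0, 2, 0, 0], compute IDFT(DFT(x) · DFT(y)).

(x ⊛ y)[n] = Σ(m=0 to 3) x[m] · y[(n-m) mod 4]

Computing each output sample:
(x ⊛ y)[0] = 0
(x ⊛ y)[1] = 4
(x ⊛ y)[2] = 0
(x ⊛ y)[3] = 4

x ⊛ y = [0, 4, 0, 4]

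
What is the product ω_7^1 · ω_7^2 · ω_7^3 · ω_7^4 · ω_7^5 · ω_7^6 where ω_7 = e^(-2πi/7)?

The primitive 7th roots of unity are ω_7^k for k coprime to 7: k ∈ {1, 2, 3, 4, 5, 6}
Their product equals the constant term of the cyclotomic polynomial Φ_7(x) up to sign.
For n ≥ 3, the product of all primitive nth roots of unity is 1. (For n=1 it is 1; for n=2 it is -1.)

1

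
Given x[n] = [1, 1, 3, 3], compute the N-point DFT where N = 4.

X[k] = Σ(n=0 to 3) x[n] · ω_4^(nk)
where ω_4 = e^(-2πi/4)

Computing each X[k]:
X[0] = 8
X[1] = -2+2i
X[2] = 0
X[3] = -2-2i

X = [8, -2+2i, 0, -2-2i]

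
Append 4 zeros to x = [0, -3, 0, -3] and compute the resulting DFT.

Original 4-point DFT: [-6, 0, 6, 0]
Zero-padded 8-point DFT provides frequency interpolation.

DFT_8([x, 0, ...]) = [-6, 4.2426i, 0, 4.2426i, 6, -4.2426i, 0, -4.2426i]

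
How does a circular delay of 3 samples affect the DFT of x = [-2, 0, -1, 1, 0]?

Time shift by 3: X_shifted[k] = ω_5^(3k) · X[k]
Shifted x = [-1, 1, 0, -2, 0]

DFT(x[n-3]) = [-2, 0.9271-2.1266i, -2.4271+1.3143i, -2.4271-1.3143i, 0.9271+2.1266i]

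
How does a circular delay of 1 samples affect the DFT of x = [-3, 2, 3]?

Time shift by 1: X_shifted[k] = ω_3^(1k) · X[k]
Shifted x = [3, -3, 2]

DFT(x[n-1]) = [2, 3.5000+4.3301i, 3.5000-4.3301i]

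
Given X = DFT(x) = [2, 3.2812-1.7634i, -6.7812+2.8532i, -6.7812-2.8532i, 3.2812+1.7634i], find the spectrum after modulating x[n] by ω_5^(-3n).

Modulation property: DFT(ω_5^(-3n)·x[n]) = X[(k-3) mod 5], so circularly shift X by 3 positions.

X[k-3] = [-6.7812+2.8532i, -6.7812-2.8532i, 3.2812+1.7634i, 2, 3.2812-1.7634i]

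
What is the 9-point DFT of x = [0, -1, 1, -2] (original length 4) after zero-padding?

Original 4-point DFT: [-2, -1-1i, 4, -1+1i]
Zero-padded 9-point DFT provides frequency interpolation.

DFT_9([x, 0, ...]) = [-2, 0.4076+1.3900i, -0.1133-1.0893i, -2.0000+1.7321i, 2.7057+2.7169i, 2.7057-2.7169i, -2.0000-1.7321i, -0.1133+1.0893i, 0.4076-1.3900i]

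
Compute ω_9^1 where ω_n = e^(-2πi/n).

ω_9^1 = e^(-2πi·1/9)
= cos(-2π·1/9) + i·sin(-2π·1/9)
= cos(-2π/9) + i·sin(-2π/9)

ω_9^1 = cos(-2π/9) + i·sin(-2π/9) = 0.7660-0.6428i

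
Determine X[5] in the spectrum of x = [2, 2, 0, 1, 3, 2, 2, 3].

X[5] = Σ(n=0 to 7) x[n] · ω_8^(5n) where ω_8 = e^(-2πi/8)
= (2)·ω_8^0 + (2)·ω_8^5 + (0)·ω_8^10 + (1)·ω_8^15 + (3)·ω_8^20 + (2)·ω_8^25 + (2)·ω_8^30 + (3)·ω_8^35

X[5] = -2.4142+0.5858i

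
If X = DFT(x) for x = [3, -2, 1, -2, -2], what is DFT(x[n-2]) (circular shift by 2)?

Time shift by 2: X_shifted[k] = ω_5^(2k) · X[k]
Shifted x = [-2, -2, 3, -2, 1]

DFT(x[n-2]) = [-2, -3.1180-0.0858i, -0.8820+6.5186i, -0.8820-6.5186i, -3.1180+0.0858i]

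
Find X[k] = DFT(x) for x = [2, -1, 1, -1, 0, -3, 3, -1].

X[k] = Σ(n=0 to 7) x[n] · ω_8^(nk)
where ω_8 = e^(-2πi/8)

Computing each X[k]:
X[0] = 0
X[1] = 3.4142+0.5858i
X[2] = -2+2i
X[3] = 0.5858-3.4142i
X[4] = 12
X[5] = 0.5858+3.4142i
X[6] = -2-2i
X[7] = 3.4142-0.5858i

X = [0, 3.4142+0.5858i, -2+2i, 0.5858-3.4142i, 12, 0.5858+3.4142i, -2-2i, 3.4142-0.5858i]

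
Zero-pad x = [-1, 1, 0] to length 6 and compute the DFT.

Original 3-point DFT: [0, -1.5000-0.8660i, -1.5000+0.8660i]
Zero-padded 6-point DFT provides frequency interpolation.

DFT_6([x, 0, ...]) = [0, -0.5000-0.8660i, -1.5000-0.8660i, -2, -1.5000+0.8660i, -0.5000+0.8660i]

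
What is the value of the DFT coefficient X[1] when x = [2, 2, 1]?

X[1] = Σ(n=0 to 2) x[n] · ω_3^(1n) where ω_3 = e^(-2πi/3)
= (2)·ω_3^0 + (2)·ω_3^1 + (1)·ω_3^2

X[1] = 0.5000-0.8660i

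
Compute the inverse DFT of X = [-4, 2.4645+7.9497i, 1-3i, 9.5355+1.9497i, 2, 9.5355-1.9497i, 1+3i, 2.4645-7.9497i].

x[n] = (1/8) Σ(k=0 to 7) X[k] · e^(2πikn/8)

Computing each x[n]:
x[0] = 3
x[1] = -3
x[2] = -2
x[3] = -2
x[4] = -3
x[5] = 3
x[6] = 1
x[7] = -1

x = [3, -3, -2, -2, -3, 3, 1, -1]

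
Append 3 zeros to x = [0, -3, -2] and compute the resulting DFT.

Original 3-point DFT: [-5, 2.5000+0.8660i, 2.5000-0.8660i]
Zero-padded 6-point DFT provides frequency interpolation.

DFT_6([x, 0, ...]) = [-5, -0.5000+4.3301i, 2.5000+0.8660i, 1, 2.5000-0.8660i, -0.5000-4.3301i]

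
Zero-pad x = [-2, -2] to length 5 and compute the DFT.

Original 2-point DFT: [-4, 0]
Zero-padded 5-point DFT provides frequency interpolation.

DFT_5([x, 0, ...]) = [-4, -2.6180+1.9021i, -0.3820+1.1756i, -0.3820-1.1756i, -2.6180-1.9021i]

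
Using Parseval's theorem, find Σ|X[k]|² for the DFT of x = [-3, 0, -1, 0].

Parseval: Σ|x[n]|² = (1/N)Σ|X[k]|², so Σ|X[k]|² = N·Σ|x[n]|² = 4·10.0000

Σ|X[k]|² = N·Σ|x[n]|² = 4·10.0000 = 40.0000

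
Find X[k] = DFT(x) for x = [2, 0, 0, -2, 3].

X[k] = Σ(n=0 to 4) x[n] · ω_5^(nk)
where ω_5 = e^(-2πi/5)

Computing each X[k]:
X[0] = 3
X[1] = 4.5451+1.6776i
X[2] = -1.0451+3.6655i
X[3] = -1.0451-3.6655i
X[4] = 4.5451-1.6776i

X = [3, 4.5451+1.6776i, -1.0451+3.6655i, -1.0451-3.6655i, 4.5451-1.6776i]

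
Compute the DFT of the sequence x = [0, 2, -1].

X[k] = Σ(n=0 to 2) x[n] · ω_3^(nk)
where ω_3 = e^(-2πi/3)

Computing each X[k]:
X[0] = 1
X[1] = -0.5000-2.5981i
X[2] = -0.5000+2.5981i

X = [1, -0.5000-2.5981i, -0.5000+2.5981i]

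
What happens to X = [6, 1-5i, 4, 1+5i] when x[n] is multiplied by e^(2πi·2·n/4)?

Modulation property: DFT(ω_4^(-2n)·x[n]) = X[(k-2) mod 4], so circularly shift X by 2 positions.

X[k-2] = [4, 1+5i, 6, 1-5i]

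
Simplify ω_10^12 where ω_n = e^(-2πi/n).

Since ω_10^10 = 1, powers reduce modulo 10.
12 mod 10 = 2
So ω_10^12 = ω_10^2 = e^(-2πi·2/10)

ω_10^12 = ω_10^2 = 0.3090-0.9511i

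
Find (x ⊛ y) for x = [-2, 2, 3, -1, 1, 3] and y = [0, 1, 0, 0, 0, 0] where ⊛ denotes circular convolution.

(x ⊛ y)[n] = Σ(m=0 to 5) x[m] · y[(n-m) mod 6]

Computing each output sample:
(x ⊛ y)[0] = 3
(x ⊛ y)[1] = -2
(x ⊛ y)[2] = 2
(x ⊛ y)[3] = 3
(x ⊛ y)[4] = -1
(x ⊛ y)[5] = 1

x ⊛ y = [3, -2, 2, 3, -1, 1]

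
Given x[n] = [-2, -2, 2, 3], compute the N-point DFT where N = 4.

X[k] = Σ(n=0 to 3) x[n] · ω_4^(nk)
where ω_4 = e^(-2πi/4)

Computing each X[k]:
X[0] = 1
X[1] = -4+5i
X[2] = -1
X[3] = -4-5i

X = [1, -4+5i, -1, -4-5i]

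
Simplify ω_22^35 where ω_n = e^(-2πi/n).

Since ω_22^22 = 1, powers reduce modulo 22.
35 mod 22 = 13
So ω_22^35 = ω_22^13 = e^(-2πi·13/22)

ω_22^35 = ω_22^13 = -0.8413+0.5406i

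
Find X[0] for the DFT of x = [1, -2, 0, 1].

X[0] = Σ(n=0 to 3) x[n] · ω_4^0 = Σ x[n]
= (1) + (-2) + (0) + (1)

X[0] = 0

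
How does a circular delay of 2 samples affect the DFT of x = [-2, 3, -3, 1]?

Time shift by 2: X_shifted[k] = ω_4^(2k) · X[k]
Shifted x = [-3, 1, -2, 3]

DFT(x[n-2]) = [-1, -1+2i, -9, -1-2i]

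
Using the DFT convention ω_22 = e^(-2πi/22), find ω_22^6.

ω_22^6 = e^(-2πi·6/22)
= cos(-2π·6/22) + i·sin(-2π·6/22)
= cos(-12π/22) + i·sin(-12π/22)

ω_22^6 = cos(-12π/22) + i·sin(-12π/22) = -0.1423-0.9898i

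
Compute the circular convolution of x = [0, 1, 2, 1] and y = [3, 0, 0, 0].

(x ⊛ y)[n] = Σ(m=0 to 3) x[m] · y[(n-m) mod 4]

Computing each output sample:
(x ⊛ y)[0] = 0
(x ⊛ y)[1] = 3
(x ⊛ y)[2] = 6
(x ⊛ y)[3] = 3

x ⊛ y = [0, 3, 6, 3]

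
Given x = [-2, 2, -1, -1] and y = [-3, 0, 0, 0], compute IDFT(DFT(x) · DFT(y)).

(x ⊛ y)[n] = Σ(m=0 to 3) x[m] · y[(n-m) mod 4]

Computing each output sample:
(x ⊛ y)[0] = 6
(x ⊛ y)[1] = -6
(x ⊛ y)[2] = 3
(x ⊛ y)[3] = 3

x ⊛ y = [6, -6, 3, 3]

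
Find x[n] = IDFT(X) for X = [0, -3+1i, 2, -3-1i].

x[n] = (1/4) Σ(k=0 to 3) X[k] · e^(2πikn/4)

Computing each x[n]:
x[0] = -1
x[1] = -1
x[2] = 2
x[3] = 0

x = [-1, -1, 2, 0]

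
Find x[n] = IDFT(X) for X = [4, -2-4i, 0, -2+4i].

x[n] = (1/4) Σ(k=0 to 3) X[k] · e^(2πikn/4)

Computing each x[n]:
x[0] = 0
x[1] = 3
x[2] = 2
x[3] = -1

x = [0, 3, 2, -1]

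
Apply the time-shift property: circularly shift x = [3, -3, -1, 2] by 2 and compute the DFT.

Time shift by 2: X_shifted[k] = ω_4^(2k) · X[k]
Shifted x = [-1, 2, 3, -3]

DFT(x[n-2]) = [1, -4-5i, 3, -4+5i]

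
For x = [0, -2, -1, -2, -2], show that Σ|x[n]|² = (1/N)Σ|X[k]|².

Time domain:
Σ|x[n]|² = |0|² + |-2|² + |-1|² + |-2|² + |-2|² = 13.0000

Frequency domain:
(1/5)Σ|X[k]|² = (1/5)(|-7|² + |1.1910-0.5878i|² + |2.3090+0.9511i|² + |2.3090-0.9511i|² + |1.1910+0.5878i|²) = (1/5)·65.0000 = 13.0000

Both sides agree, confirming Parseval's theorem.

Σ|x[n]|² = (1/N)Σ|X[k]|² = 13.0000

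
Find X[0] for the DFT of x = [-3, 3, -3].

X[0] = Σ(n=0 to 2) x[n] · ω_3^0 = Σ x[n]
= (-3) + (3) + (-3)

X[0] = -3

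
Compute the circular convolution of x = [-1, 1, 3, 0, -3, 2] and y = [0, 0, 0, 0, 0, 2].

(x ⊛ y)[n] = Σ(m=0 to 5) x[m] · y[(n-m) mod 6]

Computing each output sample:
(x ⊛ y)[0] = 2
(x ⊛ y)[1] = 6
(x ⊛ y)[2] = 0
(x ⊛ y)[3] = -6
(x ⊛ y)[4] = 4
(x ⊛ y)[5] = -2

x ⊛ y = [2, 6, 0, -6, 4, -2]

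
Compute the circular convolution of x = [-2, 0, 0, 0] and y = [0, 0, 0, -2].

(x ⊛ y)[n] = Σ(m=0 to 3) x[m] · y[(n-m) mod 4]

Computing each output sample:
(x ⊛ y)[0] = 0
(x ⊛ y)[1] = 0
(x ⊛ y)[2] = 0
(x ⊛ y)[3] = 4

x ⊛ y = [0, 0, 0, 4]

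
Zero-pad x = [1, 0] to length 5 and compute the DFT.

Original 2-point DFT: [1, 1]
Zero-padded 5-point DFT provides frequency interpolation.

DFT_5([x, 0, ...]) = [1, 1, 1, 1, 1]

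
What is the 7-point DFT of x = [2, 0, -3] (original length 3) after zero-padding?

Original 3-point DFT: [-1, 3.5000-2.5981i, 3.5000+2.5981i]
Zero-padded 7-point DFT provides frequency interpolation.

DFT_7([x, 0, ...]) = [-1, 2.6676+2.9248i, 4.7029-1.3017i, 0.1295-2.3455i, 0.1295+2.3455i, 4.7029+1.3017i, 2.6676-2.9248i]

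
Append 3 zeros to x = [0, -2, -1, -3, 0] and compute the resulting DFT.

Original 5-point DFT: [-6, 2.6180+0.7265i, 0.3820+3.0777i, 0.3820-3.0777i, 2.6180-0.7265i]
Zero-padded 8-point DFT provides frequency interpolation.

DFT_8([x, 0, ...]) = [-6, 0.7071+4.5355i, 1-1i, -0.7071+2.5355i, 4, -0.7071-2.5355i, 1+1i, 0.7071-4.5355i]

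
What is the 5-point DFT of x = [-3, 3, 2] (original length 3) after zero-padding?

Original 3-point DFT: [2, -5.5000-0.8660i, -5.5000+0.8660i]
Zero-padded 5-point DFT provides frequency interpolation.

DFT_5([x, 0, ...]) = [2, -3.6910-4.0287i, -4.8090+0.1388i, -4.8090-0.1388i, -3.6910+4.0287i]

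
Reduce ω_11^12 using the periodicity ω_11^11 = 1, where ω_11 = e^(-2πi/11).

Since ω_11^11 = 1, powers reduce modulo 11.
12 mod 11 = 1
So ω_11^12 = ω_11^1 = e^(-2πi·1/11)

ω_11^12 = ω_11^1 = 0.8413-0.5406i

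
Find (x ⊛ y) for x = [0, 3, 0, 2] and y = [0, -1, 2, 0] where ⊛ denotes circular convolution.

(x ⊛ y)[n] = Σ(m=0 to 3) x[m] · y[(n-m) mod 4]

Computing each output sample:
(x ⊛ y)[0] = -2
(x ⊛ y)[1] = 4
(x ⊛ y)[2] = -3
(x ⊛ y)[3] = 6

x ⊛ y = [-2, 4, -3, 6]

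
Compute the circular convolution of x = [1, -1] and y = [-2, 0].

(x ⊛ y)[n] = Σ(m=0 to 1) x[m] · y[(n-m) mod 2]

Computing each output sample:
(x ⊛ y)[0] = -2
(x ⊛ y)[1] = 2

x ⊛ y = [-2, 2]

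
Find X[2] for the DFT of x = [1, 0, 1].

X[2] = Σ(n=0 to 2) x[n] · ω_3^(2n) where ω_3 = e^(-2πi/3)
= (1)·ω_3^0 + (0)·ω_3^2 + (1)·ω_3^4

X[2] = 0.5000-0.8660i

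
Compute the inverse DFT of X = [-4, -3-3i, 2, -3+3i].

x[n] = (1/4) Σ(k=0 to 3) X[k] · e^(2πikn/4)

Computing each x[n]:
x[0] = -2
x[1] = 0
x[2] = 1
x[3] = -3

x = [-2, 0, 1, -3]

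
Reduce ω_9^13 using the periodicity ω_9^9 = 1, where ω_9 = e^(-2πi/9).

Since ω_9^9 = 1, powers reduce modulo 9.
13 mod 9 = 4
So ω_9^13 = ω_9^4 = e^(-2πi·4/9)

ω_9^13 = ω_9^4 = -0.9397-0.3420i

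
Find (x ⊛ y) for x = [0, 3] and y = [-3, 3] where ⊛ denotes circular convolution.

(x ⊛ y)[n] = Σ(m=0 to 1) x[m] · y[(n-m) mod 2]

Computing each output sample:
(x ⊛ y)[0] = 9
(x ⊛ y)[1] = -9

x ⊛ y = [9, -9]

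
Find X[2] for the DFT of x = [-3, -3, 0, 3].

X[2] = Σ(n=0 to 3) x[n] · ω_4^(2n) where ω_4 = e^(-2πi/4)
= (-3)·ω_4^0 + (-3)·ω_4^2 + (0)·ω_4^4 + (3)·ω_4^6

X[2] = -3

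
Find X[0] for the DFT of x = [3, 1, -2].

X[0] = Σ(n=0 to 2) x[n] · ω_3^0 = Σ x[n]
= (3) + (1) + (-2)

X[0] = 2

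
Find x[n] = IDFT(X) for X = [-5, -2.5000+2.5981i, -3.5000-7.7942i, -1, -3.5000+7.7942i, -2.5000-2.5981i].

x[n] = (1/6) Σ(k=0 to 5) X[k] · e^(2πikn/6)

Computing each x[n]:
x[0] = -3
x[1] = 1
x[2] = -3
x[3] = -1
x[4] = 3
x[5] = -2

x = [-3, 1, -3, -1, 3, -2]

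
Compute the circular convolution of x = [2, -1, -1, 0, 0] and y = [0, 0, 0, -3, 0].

(x ⊛ y)[n] = Σ(m=0 to 4) x[m] · y[(n-m) mod 5]

Computing each output sample:
(x ⊛ y)[0] = 3
(x ⊛ y)[1] = 0
(x ⊛ y)[2] = 0
(x ⊛ y)[3] = -6
(x ⊛ y)[4] = 3

x ⊛ y = [3, 0, 0, -6, 3]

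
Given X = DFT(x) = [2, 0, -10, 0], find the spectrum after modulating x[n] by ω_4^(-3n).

Modulation property: DFT(ω_4^(-3n)·x[n]) = X[(k-3) mod 4], so circularly shift X by 3 positions.

X[k-3] = [0, -10, 0, 2]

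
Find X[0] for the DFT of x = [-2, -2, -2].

X[0] = Σ(n=0 to 2) x[n] · ω_3^0 = Σ x[n]
= (-2) + (-2) + (-2)

X[0] = -6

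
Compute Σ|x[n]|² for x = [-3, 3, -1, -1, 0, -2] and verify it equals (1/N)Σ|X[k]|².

Time domain:
Σ|x[n]|² = |-3|² + |3|² + |-1|² + |-1|² + |0|² + |-2|² = 24.0000

Frequency domain:
(1/6)Σ|X[k]|² = (1/6)(|-4|² + |-1.0000-3.4641i|² + |-4.0000-5.1962i|² + |-4|² + |-4.0000+5.1962i|² + |-1.0000+3.4641i|²) = (1/6)·144.0000 = 24.0000

Both sides agree, confirming Parseval's theorem.

Σ|x[n]|² = (1/N)Σ|X[k]|² = 24.0000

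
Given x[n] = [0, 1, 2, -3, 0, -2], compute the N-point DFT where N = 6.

X[k] = Σ(n=0 to 5) x[n] · ω_6^(nk)
where ω_6 = e^(-2πi/6)

Computing each X[k]:
X[0] = -2
X[1] = 1.5000-4.3301i
X[2] = -3.5000-0.8660i
X[3] = 6
X[4] = -3.5000+0.8660i
X[5] = 1.5000+4.3301i

X = [-2, 1.5000-4.3301i, -3.5000-0.8660i, 6, -3.5000+0.8660i, 1.5000+4.3301i]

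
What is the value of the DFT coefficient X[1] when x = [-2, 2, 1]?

X[1] = Σ(n=0 to 2) x[n] · ω_3^(1n) where ω_3 = e^(-2πi/3)
= (-2)·ω_3^0 + (2)·ω_3^1 + (1)·ω_3^2

X[1] = -3.5000-0.8660i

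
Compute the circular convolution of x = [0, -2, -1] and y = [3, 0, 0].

(x ⊛ y)[n] = Σ(m=0 to 2) x[m] · y[(n-m) mod 3]

Computing each output sample:
(x ⊛ y)[0] = 0
(x ⊛ y)[1] = -6
(x ⊛ y)[2] = -3

x ⊛ y = [0, -6, -3]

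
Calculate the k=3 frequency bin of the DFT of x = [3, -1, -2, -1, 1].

X[3] = Σ(n=0 to 4) x[n] · ω_5^(3n) where ω_5 = e^(-2πi/5)
= (3)·ω_5^0 + (-1)·ω_5^3 + (-2)·ω_5^6 + (-1)·ω_5^9 + (1)·ω_5^12

X[3] = 2.0729-0.2245i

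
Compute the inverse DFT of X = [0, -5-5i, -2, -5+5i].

x[n] = (1/4) Σ(k=0 to 3) X[k] · e^(2πikn/4)

Computing each x[n]:
x[0] = -3
x[1] = 3
x[2] = 2
x[3] = -2

x = [-3, 3, 2, -2]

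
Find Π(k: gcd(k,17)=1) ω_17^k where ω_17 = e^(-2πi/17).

The primitive 17th roots of unity are ω_17^k for k coprime to 17: k ∈ {1, 2, 3, 4, 5, 6, 7, 8, 9, 10, 11, 12, 13, 14, 15, 16}
Their product equals the constant term of the cyclotomic polynomial Φ_17(x) up to sign.
For n ≥ 3, the product of all primitive nth roots of unity is 1. (For n=1 it is 1; for n=2 it is -1.)

1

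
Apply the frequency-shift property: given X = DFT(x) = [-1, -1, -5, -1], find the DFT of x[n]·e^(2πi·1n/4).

Modulation property: DFT(ω_4^(-1n)·x[n]) = X[(k-1) mod 4], so circularly shift X by 1 positions.

X[k-1] = [-1, -1, -1, -5]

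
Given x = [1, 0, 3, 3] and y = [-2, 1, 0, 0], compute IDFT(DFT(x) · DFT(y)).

(x ⊛ y)[n] = Σ(m=0 to 3) x[m] · y[(n-m) mod 4]

Computing each output sample:
(x ⊛ y)[0] = 1
(x ⊛ y)[1] = 1
(x ⊛ y)[2] = -6
(x ⊛ y)[3] = -3

x ⊛ y = [1, 1, -6, -3]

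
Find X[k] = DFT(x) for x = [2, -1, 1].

X[k] = Σ(n=0 to 2) x[n] · ω_3^(nk)
where ω_3 = e^(-2πi/3)

Computing each X[k]:
X[0] = 2
X[1] = 2.0000+1.7321i
X[2] = 2.0000-1.7321i

X = [2, 2.0000+1.7321i, 2.0000-1.7321i]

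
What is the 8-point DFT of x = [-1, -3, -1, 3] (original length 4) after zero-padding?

Original 4-point DFT: [-2, 6i, -2, -6i]
Zero-padded 8-point DFT provides frequency interpolation.

DFT_8([x, 0, ...]) = [-2, -5.2426+1.0000i, 6i, 3.2426-1.0000i, -2, 3.2426+1.0000i, -6i, -5.2426-1.0000i]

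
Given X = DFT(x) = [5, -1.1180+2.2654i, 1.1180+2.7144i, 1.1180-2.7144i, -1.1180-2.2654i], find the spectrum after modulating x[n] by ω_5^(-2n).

Modulation property: DFT(ω_5^(-2n)·x[n]) = X[(k-2) mod 5], so circularly shift X by 2 positions.

X[k-2] = [1.1180-2.7144i, -1.1180-2.2654i, 5, -1.1180+2.2654i, 1.1180+2.7144i]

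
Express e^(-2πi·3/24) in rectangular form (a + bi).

ω_24^3 = e^(-2πi·3/24)
= cos(-2π·3/24) + i·sin(-2π·3/24)
= cos(-6π/24) + i·sin(-6π/24)

ω_24^3 = cos(-6π/24) + i·sin(-6π/24) = 0.7071-0.7071i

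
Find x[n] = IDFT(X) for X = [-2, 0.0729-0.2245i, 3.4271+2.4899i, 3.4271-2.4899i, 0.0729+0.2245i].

x[n] = (1/5) Σ(k=0 to 4) X[k] · e^(2πikn/5)

Computing each x[n]:
x[0] = 1
x[1] = -2
x[2] = 1
x[3] = -1
x[4] = -1

x = [1, -2, 1, -1, -1]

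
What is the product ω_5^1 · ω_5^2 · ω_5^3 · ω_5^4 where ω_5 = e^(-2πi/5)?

The primitive 5th roots of unity are ω_5^k for k coprime to 5: k ∈ {1, 2, 3, 4}
Their product equals the constant term of the cyclotomic polynomial Φ_5(x) up to sign.
For n ≥ 3, the product of all primitive nth roots of unity is 1. (For n=1 it is 1; for n=2 it is -1.)

1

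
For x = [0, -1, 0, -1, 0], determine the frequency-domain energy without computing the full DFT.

Parseval: Σ|x[n]|² = (1/N)Σ|X[k]|², so Σ|X[k]|² = N·Σ|x[n]|² = 5·2.0000

Σ|X[k]|² = N·Σ|x[n]|² = 5·2.0000 = 10.0000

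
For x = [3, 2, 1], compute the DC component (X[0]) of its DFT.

X[0] = Σ(n=0 to 2) x[n] · ω_3^0 = Σ x[n]
= (3) + (2) + (1)

X[0] = 6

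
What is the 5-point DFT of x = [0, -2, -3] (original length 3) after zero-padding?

Original 3-point DFT: [-5, 2.5000-0.8660i, 2.5000+0.8660i]
Zero-padded 5-point DFT provides frequency interpolation.

DFT_5([x, 0, ...]) = [-5, 1.8090+3.6655i, 0.6910-1.6776i, 0.6910+1.6776i, 1.8090-3.6655i]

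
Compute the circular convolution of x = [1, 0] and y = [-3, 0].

(x ⊛ y)[n] = Σ(m=0 to 1) x[m] · y[(n-m) mod 2]

Computing each output sample:
(x ⊛ y)[0] = -3
(x ⊛ y)[1] = 0

x ⊛ y = [-3, 0]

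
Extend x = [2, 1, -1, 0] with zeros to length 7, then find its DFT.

Original 4-point DFT: [2, 3-1i, 0, 3+1i]
Zero-padded 7-point DFT provides frequency interpolation.

DFT_7([x, 0, ...]) = [2, 2.8460+0.1931i, 2.6784-1.4088i, 0.4755-1.2157i, 0.4755+1.2157i, 2.6784+1.4088i, 2.8460-0.1931i]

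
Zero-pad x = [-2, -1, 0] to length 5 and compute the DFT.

Original 3-point DFT: [-3, -1.5000+0.8660i, -1.5000-0.8660i]
Zero-padded 5-point DFT provides frequency interpolation.

DFT_5([x, 0, ...]) = [-3, -2.3090+0.9511i, -1.1910+0.5878i, -1.1910-0.5878i, -2.3090-0.9511i]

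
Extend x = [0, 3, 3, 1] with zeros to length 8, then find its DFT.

Original 4-point DFT: [7, -3-2i, -1, -3+2i]
Zero-padded 8-point DFT provides frequency interpolation.

DFT_8([x, 0, ...]) = [7, 1.4142-5.8284i, -3-2i, -1.4142+0.1716i, -1, -1.4142-0.1716i, -3+2i, 1.4142+5.8284i]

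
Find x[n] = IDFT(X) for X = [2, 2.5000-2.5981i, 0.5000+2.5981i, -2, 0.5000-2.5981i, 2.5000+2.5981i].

x[n] = (1/6) Σ(k=0 to 5) X[k] · e^(2πikn/6)

Computing each x[n]:
x[0] = 1
x[1] = 1
x[2] = 1
x[3] = 0
x[4] = -2
x[5] = 1

x = [1, 1, 1, 0, -2, 1]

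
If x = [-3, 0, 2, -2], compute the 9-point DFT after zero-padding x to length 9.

Original 4-point DFT: [-3, -5-2i, 1, -5+2i]
Zero-padded 9-point DFT provides frequency interpolation.

DFT_9([x, 0, ...]) = [-3, -1.6527-0.2376i, -3.8794-2.4161i, -6.0000+1.7321i, -0.4679+3.0176i, -0.4679-3.0176i, -6.0000-1.7321i, -3.8794+2.4161i, -1.6527+0.2376i]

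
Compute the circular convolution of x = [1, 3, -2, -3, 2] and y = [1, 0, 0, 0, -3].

(x ⊛ y)[n] = Σ(m=0 to 4) x[m] · y[(n-m) mod 5]

Computing each output sample:
(x ⊛ y)[0] = -8
(x ⊛ y)[1] = 9
(x ⊛ y)[2] = 7
(x ⊛ y)[3] = -9
(x ⊛ y)[4] = -1

x ⊛ y = [-8, 9, 7, -9, -1]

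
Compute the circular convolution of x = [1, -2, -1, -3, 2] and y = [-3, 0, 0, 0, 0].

(x ⊛ y)[n] = Σ(m=0 to 4) x[m] · y[(n-m) mod 5]

Computing each output sample:
(x ⊛ y)[0] = -3
(x ⊛ y)[1] = 6
(x ⊛ y)[2] = 3
(x ⊛ y)[3] = 9
(x ⊛ y)[4] = -6

x ⊛ y = [-3, 6, 3, 9, -6]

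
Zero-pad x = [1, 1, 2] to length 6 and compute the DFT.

Original 3-point DFT: [4, -0.5000+0.8660i, -0.5000-0.8660i]
Zero-padded 6-point DFT provides frequency interpolation.

DFT_6([x, 0, ...]) = [4, 0.5000-2.5981i, -0.5000+0.8660i, 2, -0.5000-0.8660i, 0.5000+2.5981i]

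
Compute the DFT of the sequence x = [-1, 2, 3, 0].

X[k] = Σ(n=0 to 3) x[n] · ω_4^(nk)
where ω_4 = e^(-2πi/4)

Computing each X[k]:
X[0] = 4
X[1] = -4-2i
X[2] = 0
X[3] = -4+2i

X = [4, -4-2i, 0, -4+2i]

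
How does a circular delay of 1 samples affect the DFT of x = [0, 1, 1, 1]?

Time shift by 1: X_shifted[k] = ω_4^(1k) · X[k]
Shifted x = [1, 0, 1, 1]

DFT(x[n-1]) = [3, 1i, 1, -1i]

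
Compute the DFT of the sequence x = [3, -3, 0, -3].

X[k] = Σ(n=0 to 3) x[n] · ω_4^(nk)
where ω_4 = e^(-2πi/4)

Computing each X[k]:
X[0] = -3
X[1] = 3
X[2] = 9
X[3] = 3

X = [-3, 3, 9, 3]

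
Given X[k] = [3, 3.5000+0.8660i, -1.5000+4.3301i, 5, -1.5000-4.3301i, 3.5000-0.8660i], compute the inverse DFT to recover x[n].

x[n] = (1/6) Σ(k=0 to 5) X[k] · e^(2πikn/6)

Computing each x[n]:
x[0] = 2
x[1] = -1
x[2] = 2
x[3] = -2
x[4] = 0
x[5] = 2

x = [2, -1, 2, -2, 0, 2]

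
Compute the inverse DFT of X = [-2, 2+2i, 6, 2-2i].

x[n] = (1/4) Σ(k=0 to 3) X[k] · e^(2πikn/4)

Computing each x[n]:
x[0] = 2
x[1] = -3
x[2] = 0
x[3] = -1

x = [2, -3, 0, -1]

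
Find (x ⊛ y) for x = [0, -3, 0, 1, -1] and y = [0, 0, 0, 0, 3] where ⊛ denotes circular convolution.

(x ⊛ y)[n] = Σ(m=0 to 4) x[m] · y[(n-m) mod 5]

Computing each output sample:
(x ⊛ y)[0] = -9
(x ⊛ y)[1] = 0
(x ⊛ y)[2] = 3
(x ⊛ y)[3] = -3
(x ⊛ y)[4] = 0

x ⊛ y = [-9, 0, 3, -3, 0]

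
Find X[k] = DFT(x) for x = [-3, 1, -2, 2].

X[k] = Σ(n=0 to 3) x[n] · ω_4^(nk)
where ω_4 = e^(-2πi/4)

Computing each X[k]:
X[0] = -2
X[1] = -1+1i
X[2] = -8
X[3] = -1-1i

X = [-2, -1+1i, -8, -1-1i]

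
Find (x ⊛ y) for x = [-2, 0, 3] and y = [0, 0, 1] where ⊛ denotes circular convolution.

(x ⊛ y)[n] = Σ(m=0 to 2) x[m] · y[(n-m) mod 3]

Computing each output sample:
(x ⊛ y)[0] = 0
(x ⊛ y)[1] = 3
(x ⊛ y)[2] = -2

x ⊛ y = [0, 3, -2]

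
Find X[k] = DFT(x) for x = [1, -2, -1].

X[k] = Σ(n=0 to 2) x[n] · ω_3^(nk)
where ω_3 = e^(-2πi/3)

Computing each X[k]:
X[0] = -2
X[1] = 2.5000+0.8660i
X[2] = 2.5000-0.8660i

X = [-2, 2.5000+0.8660i, 2.5000-0.8660i]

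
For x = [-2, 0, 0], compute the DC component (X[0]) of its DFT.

X[0] = Σ(n=0 to 2) x[n] · ω_3^0 = Σ x[n]
= (-2) + (0) + (0)

X[0] = -2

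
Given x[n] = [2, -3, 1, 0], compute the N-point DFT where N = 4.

X[k] = Σ(n=0 to 3) x[n] · ω_4^(nk)
where ω_4 = e^(-2πi/4)

Computing each X[k]:
X[0] = 0
X[1] = 1+3i
X[2] = 6
X[3] = 1-3i

X = [0, 1+3i, 6, 1-3i]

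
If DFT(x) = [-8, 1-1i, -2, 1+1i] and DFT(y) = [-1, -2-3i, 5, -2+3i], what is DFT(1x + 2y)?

By linearity: DFT(1x + 2y) = 1·DFT(x) + 2·DFT(y)
= 1·[-8, 1-1i, -2, 1+1i] + 2·[-1, -2-3i, 5, -2+3i]

Computing element-wise:
Z[0] = 1·(-8) + 2·(-1) = -10
Z[1] = 1·(1-1i) + 2·(-2-3i) = -3-7i
Z[2] = 1·(-2) + 2·(5) = 8
Z[3] = 1·(1+1i) + 2·(-2+3i) = -3+7i

DFT(1x + 2y) = 1·X + 2·Y = [-10, -3-7i, 8, -3+7i]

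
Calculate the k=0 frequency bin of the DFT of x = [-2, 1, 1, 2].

X[0] = Σ(n=0 to 3) x[n] · ω_4^0 = Σ x[n]
= (-2) + (1) + (1) + (2)

X[0] = 2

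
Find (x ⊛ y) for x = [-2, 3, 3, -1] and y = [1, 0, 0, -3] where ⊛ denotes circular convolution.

(x ⊛ y)[n] = Σ(m=0 to 3) x[m] · y[(n-m) mod 4]

Computing each output sample:
(x ⊛ y)[0] = -11
(x ⊛ y)[1] = -6
(x ⊛ y)[2] = 6
(x ⊛ y)[3] = 5

x ⊛ y = [-11, -6, 6, 5]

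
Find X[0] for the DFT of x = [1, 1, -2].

X[0] = Σ(n=0 to 2) x[n] · ω_3^0 = Σ x[n]
= (1) + (1) + (-2)

X[0] = 0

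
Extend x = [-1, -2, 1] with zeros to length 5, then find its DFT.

Original 3-point DFT: [-2, -0.5000+2.5981i, -0.5000-2.5981i]
Zero-padded 5-point DFT provides frequency interpolation.

DFT_5([x, 0, ...]) = [-2, -2.4271+1.3143i, 0.9271+2.1266i, 0.9271-2.1266i, -2.4271-1.3143i]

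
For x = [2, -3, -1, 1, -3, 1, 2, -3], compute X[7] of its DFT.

X[7] = Σ(n=0 to 7) x[n] · ω_8^(7n) where ω_8 = e^(-2πi/8)
= (2)·ω_8^0 + (-3)·ω_8^7 + (-1)·ω_8^14 + (1)·ω_8^21 + (-3)·ω_8^28 + (1)·ω_8^35 + (2)·ω_8^42 + (-3)·ω_8^49

X[7] = -0.6569-3.0000i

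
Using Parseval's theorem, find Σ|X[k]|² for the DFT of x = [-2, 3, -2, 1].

Parseval: Σ|x[n]|² = (1/N)Σ|X[k]|², so Σ|X[k]|² = N·Σ|x[n]|² = 4·18.0000

Σ|X[k]|² = N·Σ|x[n]|² = 4·18.0000 = 72.0000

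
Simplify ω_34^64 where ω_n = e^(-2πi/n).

Since ω_34^34 = 1, powers reduce modulo 34.
64 mod 34 = 30
So ω_34^64 = ω_34^30 = e^(-2πi·30/34)

ω_34^64 = ω_34^30 = 0.7390+0.6737i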